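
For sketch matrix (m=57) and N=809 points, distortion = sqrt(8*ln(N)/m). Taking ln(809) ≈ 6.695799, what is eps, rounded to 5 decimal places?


ln(809) ≈ 6.695799.
8*ln(N)/m ≈ 8*6.695799/57 ≈ 0.93976126.
eps = sqrt(0.93976126) ≈ 0.9694128 ≈ 0.96941.

0.96941


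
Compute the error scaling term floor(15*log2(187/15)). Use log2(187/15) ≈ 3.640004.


log2(n/k) = log2(187/15) ≈ 3.640004.
k*log2(n/k) ≈ 15*3.640004 = 54.60006.
floor(54.60006) = 54.

54


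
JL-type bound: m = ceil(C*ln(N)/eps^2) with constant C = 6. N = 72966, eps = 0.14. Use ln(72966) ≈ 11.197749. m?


ln(72966) ≈ 11.197749.
eps^2 = 0.14^2 = 0.0196.
C*ln(N)/eps^2 ≈ 6*11.197749/0.0196 ≈ 3427.8823.
m = ceil(3427.8823) = 3428.

3428


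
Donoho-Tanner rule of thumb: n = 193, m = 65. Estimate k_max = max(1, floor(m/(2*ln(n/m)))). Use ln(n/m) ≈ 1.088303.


n/m = 193/65.
ln(n/m) ≈ 1.088303.
2*ln(n/m) ≈ 2.176606.
m/(2*ln(n/m)) ≈ 65/2.176606 ≈ 29.863.
floor = 29.
k_max = max(1, 29) = 29.

29


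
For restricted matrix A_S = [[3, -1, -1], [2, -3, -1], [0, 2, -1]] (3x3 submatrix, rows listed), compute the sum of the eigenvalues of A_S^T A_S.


Sum of eigenvalues of A_S^T A_S = trace(A_S^T A_S) = sum of squared column norms of A_S.
A_S^T A_S diagonal: [13, 14, 3].
trace = 13 + 14 + 3 = 30.

30


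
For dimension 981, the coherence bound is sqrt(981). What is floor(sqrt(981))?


31^2 = 961 <= 981 < 1024 = 32^2, so 31 <= sqrt(981) < 32.
floor(sqrt(981)) = 31.

31


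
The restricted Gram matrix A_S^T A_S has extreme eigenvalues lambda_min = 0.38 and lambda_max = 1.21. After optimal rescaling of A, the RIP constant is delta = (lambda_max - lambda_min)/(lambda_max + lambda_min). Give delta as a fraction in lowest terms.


lambda_max - lambda_min = 1.21 - 0.38 = 0.83.
lambda_max + lambda_min = 1.21 + 0.38 = 1.59.
delta = 0.83/1.59 = 83/159.

83/159


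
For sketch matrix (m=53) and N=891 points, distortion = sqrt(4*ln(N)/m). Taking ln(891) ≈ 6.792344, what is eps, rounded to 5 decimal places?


ln(891) ≈ 6.792344.
4*ln(N)/m ≈ 4*6.792344/53 ≈ 0.51262974.
eps = sqrt(0.51262974) ≈ 0.7159817 ≈ 0.71598.

0.71598


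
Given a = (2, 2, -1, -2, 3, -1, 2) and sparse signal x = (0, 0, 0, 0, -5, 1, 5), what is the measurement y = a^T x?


Non-zero terms: ['3*-5', '-1*1', '2*5']
Products: [-15, -1, 10]
y = sum = -6.

-6


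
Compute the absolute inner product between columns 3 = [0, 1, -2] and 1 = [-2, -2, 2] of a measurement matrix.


Inner product: 0*-2 + 1*-2 + -2*2
Products: [0, -2, -4]
Sum = -6.
|dot| = 6.

6


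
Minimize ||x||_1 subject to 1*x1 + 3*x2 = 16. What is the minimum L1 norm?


Axis intercepts:
  x1 = 16, x2 = 0: L1 = 16
  x1 = 0, x2 = 16/3: L1 = 16/3
x* = (0, 16/3)
||x*||_1 = 16/3.

16/3


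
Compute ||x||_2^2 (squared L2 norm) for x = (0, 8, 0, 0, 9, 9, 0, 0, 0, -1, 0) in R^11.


Non-zero entries: [(1, 8), (4, 9), (5, 9), (9, -1)]
Squares: [64, 81, 81, 1]
||x||_2^2 = sum = 227.

227


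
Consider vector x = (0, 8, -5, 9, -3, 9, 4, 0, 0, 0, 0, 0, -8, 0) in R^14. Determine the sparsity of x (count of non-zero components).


Non-zero positions: [1, 2, 3, 4, 5, 6, 12].
Sparsity = 7.

7


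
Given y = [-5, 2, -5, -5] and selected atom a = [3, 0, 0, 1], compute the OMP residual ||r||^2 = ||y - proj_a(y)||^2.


a^T a = 10.
a^T y = -20.
coeff = -20/10 = -2.
||r||^2 = 39.

39


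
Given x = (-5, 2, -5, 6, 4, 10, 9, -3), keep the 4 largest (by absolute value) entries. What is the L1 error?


Sorted |x_i| descending: [10, 9, 6, 5, 5, 4, 3, 2]
Keep top 4: [10, 9, 6, 5]
Tail entries: [5, 4, 3, 2]
L1 error = sum of tail = 14.

14


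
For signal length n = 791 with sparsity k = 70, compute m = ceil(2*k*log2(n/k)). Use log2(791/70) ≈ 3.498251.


log2(n/k) = log2(791/70) ≈ 3.498251.
2*k*log2(n/k) ≈ 2*70*3.498251 = 489.75514.
m = ceil(489.75514) = 490.

490


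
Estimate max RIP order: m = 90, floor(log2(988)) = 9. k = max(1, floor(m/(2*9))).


floor(log2(988)) = 9.
2*9 = 18.
m/(2*floor(log2(n))) = 90/18 ≈ 5.0.
floor = 5.
k = max(1, 5) = 5.

5


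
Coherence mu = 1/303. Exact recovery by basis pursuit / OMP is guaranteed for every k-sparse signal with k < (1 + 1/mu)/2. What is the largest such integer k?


1/mu = 303.
1 + 1/mu = 304.
(1 + 1/mu)/2 = 152 is an integer and the inequality is strict, so k_max = 152 - 1 = 151.

151


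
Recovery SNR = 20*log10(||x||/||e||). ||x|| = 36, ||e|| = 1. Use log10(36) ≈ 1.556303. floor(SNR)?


||x||/||e|| = 36/1 = 36.
log10(36) ≈ 1.556303.
20*log10(||x||/||e||) ≈ 20*1.556303 = 31.12606.
floor(31.12606) = 31.

31


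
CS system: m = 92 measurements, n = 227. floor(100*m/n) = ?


100*m/n = 100*92/227 ≈ 40.5286.
floor = 40.

40


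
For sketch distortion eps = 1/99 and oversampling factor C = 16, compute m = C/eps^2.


1/eps = 99.
(1/eps)^2 = 9801.
m = 16*9801 = 156816.

156816


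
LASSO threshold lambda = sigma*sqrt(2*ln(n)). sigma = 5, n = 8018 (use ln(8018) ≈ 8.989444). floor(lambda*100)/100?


ln(8018) ≈ 8.989444.
2*ln(n) ≈ 17.978888.
sqrt(2*ln(n)) ≈ sqrt(17.978888) ≈ 4.240152.
lambda ≈ 5*4.240152 = 21.20076.
floor(lambda*100)/100 = 21.20.

21.20


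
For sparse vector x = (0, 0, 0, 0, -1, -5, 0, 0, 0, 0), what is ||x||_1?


Non-zero entries: [(4, -1), (5, -5)]
Absolute values: [1, 5]
||x||_1 = sum = 6.

6


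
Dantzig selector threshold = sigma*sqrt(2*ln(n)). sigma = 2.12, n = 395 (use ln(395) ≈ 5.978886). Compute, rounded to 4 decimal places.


ln(395) ≈ 5.978886.
2*ln(n) ≈ 11.957772.
sqrt(2*ln(n)) ≈ sqrt(11.957772) ≈ 3.458001.
threshold ≈ 2.12*3.458001 = 7.33096212 ≈ 7.3310.

7.3310


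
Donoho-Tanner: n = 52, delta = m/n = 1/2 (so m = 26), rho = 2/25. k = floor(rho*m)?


m = 1/2*52 = 26.
rho = 2/25.
rho*m = 2/25*26 = 2.08.
k = floor(2.08) = 2.

2


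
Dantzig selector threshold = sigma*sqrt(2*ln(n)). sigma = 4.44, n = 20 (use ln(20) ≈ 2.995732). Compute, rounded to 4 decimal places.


ln(20) ≈ 2.995732.
2*ln(n) ≈ 5.991464.
sqrt(2*ln(n)) ≈ sqrt(5.991464) ≈ 2.447747.
threshold ≈ 4.44*2.447747 = 10.86799668 ≈ 10.8680.

10.8680


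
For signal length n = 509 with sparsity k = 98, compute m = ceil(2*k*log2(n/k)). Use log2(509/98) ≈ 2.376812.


log2(n/k) = log2(509/98) ≈ 2.376812.
2*k*log2(n/k) ≈ 2*98*2.376812 = 465.855152.
m = ceil(465.855152) = 466.

466


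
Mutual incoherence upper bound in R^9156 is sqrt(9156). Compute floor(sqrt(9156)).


95^2 = 9025 <= 9156 < 9216 = 96^2, so 95 <= sqrt(9156) < 96.
floor(sqrt(9156)) = 95.

95


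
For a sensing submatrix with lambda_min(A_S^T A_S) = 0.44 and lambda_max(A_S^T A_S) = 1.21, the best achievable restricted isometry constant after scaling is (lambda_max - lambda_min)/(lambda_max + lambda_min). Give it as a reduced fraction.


lambda_max - lambda_min = 1.21 - 0.44 = 0.77.
lambda_max + lambda_min = 1.21 + 0.44 = 1.65.
delta = 0.77/1.65 = 77/165 = 7/15.

7/15


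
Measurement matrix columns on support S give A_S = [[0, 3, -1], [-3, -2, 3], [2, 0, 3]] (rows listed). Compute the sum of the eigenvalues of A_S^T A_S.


Sum of eigenvalues of A_S^T A_S = trace(A_S^T A_S) = sum of squared column norms of A_S.
A_S^T A_S diagonal: [13, 13, 19].
trace = 13 + 13 + 19 = 45.

45


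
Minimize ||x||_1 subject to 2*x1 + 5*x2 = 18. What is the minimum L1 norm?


Axis intercepts:
  x1 = 9, x2 = 0: L1 = 9
  x1 = 0, x2 = 18/5: L1 = 18/5
x* = (0, 18/5)
||x*||_1 = 18/5.

18/5


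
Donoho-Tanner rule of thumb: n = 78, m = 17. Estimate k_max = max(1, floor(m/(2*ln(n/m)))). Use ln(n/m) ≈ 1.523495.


n/m = 78/17.
ln(n/m) ≈ 1.523495.
2*ln(n/m) ≈ 3.04699.
m/(2*ln(n/m)) ≈ 17/3.04699 ≈ 5.5793.
floor = 5.
k_max = max(1, 5) = 5.

5


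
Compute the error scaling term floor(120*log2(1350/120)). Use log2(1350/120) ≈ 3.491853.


log2(n/k) = log2(1350/120) ≈ 3.491853.
k*log2(n/k) ≈ 120*3.491853 = 419.02236.
floor(419.02236) = 419.

419


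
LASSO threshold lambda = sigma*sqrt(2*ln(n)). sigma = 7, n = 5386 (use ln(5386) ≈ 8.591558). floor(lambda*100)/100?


ln(5386) ≈ 8.591558.
2*ln(n) ≈ 17.183116.
sqrt(2*ln(n)) ≈ sqrt(17.183116) ≈ 4.145252.
lambda ≈ 7*4.145252 = 29.016764.
floor(lambda*100)/100 = 29.01.

29.01


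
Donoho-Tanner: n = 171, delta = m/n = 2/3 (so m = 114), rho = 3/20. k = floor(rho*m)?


m = 2/3*171 = 114.
rho = 3/20.
rho*m = 3/20*114 = 17.1.
k = floor(17.1) = 17.

17


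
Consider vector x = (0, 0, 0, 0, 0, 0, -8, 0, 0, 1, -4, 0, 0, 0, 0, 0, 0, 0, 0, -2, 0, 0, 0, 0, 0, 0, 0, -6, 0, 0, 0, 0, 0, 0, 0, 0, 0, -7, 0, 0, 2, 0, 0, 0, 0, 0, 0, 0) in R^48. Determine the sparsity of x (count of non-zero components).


Non-zero positions: [6, 9, 10, 19, 27, 37, 40].
Sparsity = 7.

7


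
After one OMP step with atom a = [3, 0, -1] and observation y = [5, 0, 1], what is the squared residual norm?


a^T a = 10.
a^T y = 14.
coeff = 14/10 = 7/5.
||r||^2 = 32/5.

32/5


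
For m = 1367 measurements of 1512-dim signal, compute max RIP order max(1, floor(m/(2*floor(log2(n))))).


floor(log2(1512)) = 10.
2*10 = 20.
m/(2*floor(log2(n))) = 1367/20 ≈ 68.35.
floor = 68.
k = max(1, 68) = 68.

68


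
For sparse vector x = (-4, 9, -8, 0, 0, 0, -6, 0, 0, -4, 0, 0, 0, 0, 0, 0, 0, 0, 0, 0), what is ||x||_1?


Non-zero entries: [(0, -4), (1, 9), (2, -8), (6, -6), (9, -4)]
Absolute values: [4, 9, 8, 6, 4]
||x||_1 = sum = 31.

31


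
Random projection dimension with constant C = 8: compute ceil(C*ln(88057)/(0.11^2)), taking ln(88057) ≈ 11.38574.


ln(88057) ≈ 11.38574.
eps^2 = 0.11^2 = 0.0121.
C*ln(N)/eps^2 ≈ 8*11.38574/0.0121 ≈ 7527.762.
m = ceil(7527.762) = 7528.

7528


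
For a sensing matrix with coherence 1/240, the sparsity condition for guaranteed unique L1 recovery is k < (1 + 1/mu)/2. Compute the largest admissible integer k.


1/mu = 240.
1 + 1/mu = 241.
(1 + 1/mu)/2 = 120.5 is not an integer, so k_max = floor(120.5) = 120.

120


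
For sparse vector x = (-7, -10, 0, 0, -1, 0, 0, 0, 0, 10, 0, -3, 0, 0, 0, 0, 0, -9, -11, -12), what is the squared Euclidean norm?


Non-zero entries: [(0, -7), (1, -10), (4, -1), (9, 10), (11, -3), (17, -9), (18, -11), (19, -12)]
Squares: [49, 100, 1, 100, 9, 81, 121, 144]
||x||_2^2 = sum = 605.

605


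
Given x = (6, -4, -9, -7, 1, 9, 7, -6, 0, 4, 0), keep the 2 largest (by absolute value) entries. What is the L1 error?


Sorted |x_i| descending: [9, 9, 7, 7, 6, 6, 4, 4, 1, 0, 0]
Keep top 2: [9, 9]
Tail entries: [7, 7, 6, 6, 4, 4, 1, 0, 0]
L1 error = sum of tail = 35.

35


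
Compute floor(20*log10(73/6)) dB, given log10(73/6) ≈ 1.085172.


||x||/||e|| = 73/6.
log10(73/6) ≈ 1.085172.
20*log10(||x||/||e||) ≈ 20*1.085172 = 21.70344.
floor(21.70344) = 21.

21


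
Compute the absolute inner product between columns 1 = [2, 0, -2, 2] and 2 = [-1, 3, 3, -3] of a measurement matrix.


Inner product: 2*-1 + 0*3 + -2*3 + 2*-3
Products: [-2, 0, -6, -6]
Sum = -14.
|dot| = 14.

14


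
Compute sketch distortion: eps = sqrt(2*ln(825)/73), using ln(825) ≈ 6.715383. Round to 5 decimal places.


ln(825) ≈ 6.715383.
2*ln(N)/m ≈ 2*6.715383/73 ≈ 0.1839831.
eps = sqrt(0.1839831) ≈ 0.4289325 ≈ 0.42893.

0.42893


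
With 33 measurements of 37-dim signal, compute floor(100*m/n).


100*m/n = 100*33/37 ≈ 89.1892.
floor = 89.

89


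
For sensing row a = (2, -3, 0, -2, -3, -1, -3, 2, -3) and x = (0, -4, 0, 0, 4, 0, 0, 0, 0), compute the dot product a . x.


Non-zero terms: ['-3*-4', '-3*4']
Products: [12, -12]
y = sum = 0.

0


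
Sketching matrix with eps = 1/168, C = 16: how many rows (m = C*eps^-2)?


1/eps = 168.
(1/eps)^2 = 28224.
m = 16*28224 = 451584.

451584


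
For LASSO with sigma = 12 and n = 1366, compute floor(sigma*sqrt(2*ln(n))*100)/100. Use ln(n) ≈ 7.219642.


ln(1366) ≈ 7.219642.
2*ln(n) ≈ 14.439284.
sqrt(2*ln(n)) ≈ sqrt(14.439284) ≈ 3.799906.
lambda ≈ 12*3.799906 = 45.598872.
floor(lambda*100)/100 = 45.59.

45.59


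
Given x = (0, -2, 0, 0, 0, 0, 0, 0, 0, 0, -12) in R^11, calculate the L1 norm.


Non-zero entries: [(1, -2), (10, -12)]
Absolute values: [2, 12]
||x||_1 = sum = 14.

14


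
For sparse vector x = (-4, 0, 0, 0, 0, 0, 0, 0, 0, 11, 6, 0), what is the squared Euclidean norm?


Non-zero entries: [(0, -4), (9, 11), (10, 6)]
Squares: [16, 121, 36]
||x||_2^2 = sum = 173.

173


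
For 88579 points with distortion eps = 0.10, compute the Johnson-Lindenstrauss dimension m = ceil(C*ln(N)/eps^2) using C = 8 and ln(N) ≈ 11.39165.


ln(88579) ≈ 11.39165.
eps^2 = 0.10^2 = 0.01.
C*ln(N)/eps^2 ≈ 8*11.39165/0.01 ≈ 9113.32.
m = ceil(9113.32) = 9114.

9114


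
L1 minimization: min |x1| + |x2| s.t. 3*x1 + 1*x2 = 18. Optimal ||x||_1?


Axis intercepts:
  x1 = 6, x2 = 0: L1 = 6
  x1 = 0, x2 = 18: L1 = 18
x* = (6, 0)
||x*||_1 = 6.

6


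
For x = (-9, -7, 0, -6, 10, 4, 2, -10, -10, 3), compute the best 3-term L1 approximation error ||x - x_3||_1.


Sorted |x_i| descending: [10, 10, 10, 9, 7, 6, 4, 3, 2, 0]
Keep top 3: [10, 10, 10]
Tail entries: [9, 7, 6, 4, 3, 2, 0]
L1 error = sum of tail = 31.

31


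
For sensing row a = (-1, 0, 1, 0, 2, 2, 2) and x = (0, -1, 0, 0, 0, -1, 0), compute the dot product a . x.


Non-zero terms: ['0*-1', '2*-1']
Products: [0, -2]
y = sum = -2.

-2


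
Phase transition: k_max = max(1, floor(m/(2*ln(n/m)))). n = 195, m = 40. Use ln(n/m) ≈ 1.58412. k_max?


n/m = 195/40 = 39/8.
ln(n/m) ≈ 1.58412.
2*ln(n/m) ≈ 3.16824.
m/(2*ln(n/m)) ≈ 40/3.16824 ≈ 12.6253.
floor = 12.
k_max = max(1, 12) = 12.

12


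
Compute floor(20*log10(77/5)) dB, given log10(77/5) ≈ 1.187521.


||x||/||e|| = 77/5.
log10(77/5) ≈ 1.187521.
20*log10(||x||/||e||) ≈ 20*1.187521 = 23.75042.
floor(23.75042) = 23.

23


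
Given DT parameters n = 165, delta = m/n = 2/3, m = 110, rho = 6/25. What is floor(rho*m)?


m = 2/3*165 = 110.
rho = 6/25.
rho*m = 6/25*110 = 26.4.
k = floor(26.4) = 26.

26


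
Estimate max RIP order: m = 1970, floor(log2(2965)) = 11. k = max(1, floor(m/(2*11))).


floor(log2(2965)) = 11.
2*11 = 22.
m/(2*floor(log2(n))) = 1970/22 ≈ 89.5455.
floor = 89.
k = max(1, 89) = 89.

89


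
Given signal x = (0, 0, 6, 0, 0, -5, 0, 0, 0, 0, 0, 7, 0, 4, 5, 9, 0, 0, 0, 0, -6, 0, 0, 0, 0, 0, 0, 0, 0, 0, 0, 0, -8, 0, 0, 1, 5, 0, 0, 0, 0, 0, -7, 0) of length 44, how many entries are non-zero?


Non-zero positions: [2, 5, 11, 13, 14, 15, 20, 32, 35, 36, 42].
Sparsity = 11.

11


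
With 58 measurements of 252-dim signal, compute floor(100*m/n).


100*m/n = 100*58/252 ≈ 23.0159.
floor = 23.

23


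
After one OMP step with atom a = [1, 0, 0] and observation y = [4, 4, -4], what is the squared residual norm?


a^T a = 1.
a^T y = 4.
coeff = 4/1 = 4.
||r||^2 = 32.

32


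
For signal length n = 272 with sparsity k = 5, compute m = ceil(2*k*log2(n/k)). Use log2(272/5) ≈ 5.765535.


log2(n/k) = log2(272/5) ≈ 5.765535.
2*k*log2(n/k) ≈ 2*5*5.765535 = 57.65535.
m = ceil(57.65535) = 58.

58


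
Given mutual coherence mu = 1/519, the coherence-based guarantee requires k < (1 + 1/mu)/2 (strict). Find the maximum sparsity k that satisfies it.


1/mu = 519.
1 + 1/mu = 520.
(1 + 1/mu)/2 = 260 is an integer and the inequality is strict, so k_max = 260 - 1 = 259.

259


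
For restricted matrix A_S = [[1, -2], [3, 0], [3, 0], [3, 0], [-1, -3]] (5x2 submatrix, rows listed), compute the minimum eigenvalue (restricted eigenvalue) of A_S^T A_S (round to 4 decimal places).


A_S^T A_S = [[29, 1], [1, 13]].
trace = 42.
det = 376.
disc = trace^2 - 4*det = 1764 - 4*376 = 260.
sqrt(260) ≈ 16.124515.
lam_min = (42 - sqrt(260))/2 ≈ (42 - 16.124515)/2 = 12.9377425 ≈ 12.9377.

12.9377


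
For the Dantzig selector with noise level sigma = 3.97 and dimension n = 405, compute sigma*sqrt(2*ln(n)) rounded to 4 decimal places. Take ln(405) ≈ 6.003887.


ln(405) ≈ 6.003887.
2*ln(n) ≈ 12.007774.
sqrt(2*ln(n)) ≈ sqrt(12.007774) ≈ 3.465224.
threshold ≈ 3.97*3.465224 = 13.75693928 ≈ 13.7569.

13.7569


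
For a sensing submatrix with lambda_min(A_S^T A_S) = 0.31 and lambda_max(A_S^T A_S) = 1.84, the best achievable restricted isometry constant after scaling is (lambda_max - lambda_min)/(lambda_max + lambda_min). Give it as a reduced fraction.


lambda_max - lambda_min = 1.84 - 0.31 = 1.53.
lambda_max + lambda_min = 1.84 + 0.31 = 2.15.
delta = 1.53/2.15 = 153/215.

153/215


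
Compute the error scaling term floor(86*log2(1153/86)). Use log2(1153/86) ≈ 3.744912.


log2(n/k) = log2(1153/86) ≈ 3.744912.
k*log2(n/k) ≈ 86*3.744912 = 322.062432.
floor(322.062432) = 322.

322


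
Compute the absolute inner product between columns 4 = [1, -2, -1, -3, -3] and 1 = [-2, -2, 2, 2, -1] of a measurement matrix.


Inner product: 1*-2 + -2*-2 + -1*2 + -3*2 + -3*-1
Products: [-2, 4, -2, -6, 3]
Sum = -3.
|dot| = 3.

3


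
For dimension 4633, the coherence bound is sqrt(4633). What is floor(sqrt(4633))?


68^2 = 4624 <= 4633 < 4761 = 69^2, so 68 <= sqrt(4633) < 69.
floor(sqrt(4633)) = 68.

68


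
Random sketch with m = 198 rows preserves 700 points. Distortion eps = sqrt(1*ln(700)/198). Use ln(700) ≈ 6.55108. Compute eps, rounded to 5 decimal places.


ln(700) ≈ 6.55108.
1*ln(N)/m ≈ 1*6.55108/198 ≈ 0.03308626.
eps = sqrt(0.03308626) ≈ 0.1818963 ≈ 0.18190.

0.18190


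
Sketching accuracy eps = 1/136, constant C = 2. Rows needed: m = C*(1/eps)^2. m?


1/eps = 136.
(1/eps)^2 = 18496.
m = 2*18496 = 36992.

36992


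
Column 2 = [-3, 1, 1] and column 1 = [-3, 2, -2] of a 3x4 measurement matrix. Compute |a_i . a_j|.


Inner product: -3*-3 + 1*2 + 1*-2
Products: [9, 2, -2]
Sum = 9.
|dot| = 9.

9


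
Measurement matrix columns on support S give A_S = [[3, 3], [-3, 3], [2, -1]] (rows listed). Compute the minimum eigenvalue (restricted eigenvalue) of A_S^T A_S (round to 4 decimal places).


A_S^T A_S = [[22, -2], [-2, 19]].
trace = 41.
det = 414.
disc = trace^2 - 4*det = 1681 - 4*414 = 25.
sqrt(25) = 5.
lam_min = (41 - 5)/2 = 18 = 18.0000.

18.0000


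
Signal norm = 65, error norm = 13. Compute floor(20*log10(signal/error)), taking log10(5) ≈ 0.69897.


||x||/||e|| = 65/13 = 5.
log10(5) ≈ 0.69897.
20*log10(||x||/||e||) ≈ 20*0.69897 = 13.9794.
floor(13.9794) = 13.

13


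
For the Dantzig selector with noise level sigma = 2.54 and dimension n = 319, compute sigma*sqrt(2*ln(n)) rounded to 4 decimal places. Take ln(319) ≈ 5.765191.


ln(319) ≈ 5.765191.
2*ln(n) ≈ 11.530382.
sqrt(2*ln(n)) ≈ sqrt(11.530382) ≈ 3.395642.
threshold ≈ 2.54*3.395642 = 8.62493068 ≈ 8.6249.

8.6249


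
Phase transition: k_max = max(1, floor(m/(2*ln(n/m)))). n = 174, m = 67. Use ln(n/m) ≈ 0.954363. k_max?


n/m = 174/67.
ln(n/m) ≈ 0.954363.
2*ln(n/m) ≈ 1.908726.
m/(2*ln(n/m)) ≈ 67/1.908726 ≈ 35.1019.
floor = 35.
k_max = max(1, 35) = 35.

35


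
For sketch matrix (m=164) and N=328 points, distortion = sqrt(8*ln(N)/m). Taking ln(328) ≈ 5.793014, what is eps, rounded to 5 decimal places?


ln(328) ≈ 5.793014.
8*ln(N)/m ≈ 8*5.793014/164 ≈ 0.28258605.
eps = sqrt(0.28258605) ≈ 0.5315882 ≈ 0.53159.

0.53159


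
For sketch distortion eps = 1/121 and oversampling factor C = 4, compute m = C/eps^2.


1/eps = 121.
(1/eps)^2 = 14641.
m = 4*14641 = 58564.

58564


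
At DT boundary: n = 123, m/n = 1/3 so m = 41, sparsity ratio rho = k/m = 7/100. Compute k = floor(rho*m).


m = 1/3*123 = 41.
rho = 7/100.
rho*m = 7/100*41 = 2.87.
k = floor(2.87) = 2.

2


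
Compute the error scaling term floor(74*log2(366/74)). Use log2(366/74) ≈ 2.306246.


log2(n/k) = log2(366/74) ≈ 2.306246.
k*log2(n/k) ≈ 74*2.306246 = 170.662204.
floor(170.662204) = 170.

170


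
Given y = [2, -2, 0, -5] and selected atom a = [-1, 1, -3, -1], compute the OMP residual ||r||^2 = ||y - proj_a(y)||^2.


a^T a = 12.
a^T y = 1.
coeff = 1/12 = 1/12.
||r||^2 = 395/12.

395/12


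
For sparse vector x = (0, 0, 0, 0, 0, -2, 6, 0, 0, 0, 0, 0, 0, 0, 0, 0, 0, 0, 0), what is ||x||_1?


Non-zero entries: [(5, -2), (6, 6)]
Absolute values: [2, 6]
||x||_1 = sum = 8.

8


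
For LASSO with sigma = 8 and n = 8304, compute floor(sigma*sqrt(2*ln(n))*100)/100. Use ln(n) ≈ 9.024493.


ln(8304) ≈ 9.024493.
2*ln(n) ≈ 18.048986.
sqrt(2*ln(n)) ≈ sqrt(18.048986) ≈ 4.24841.
lambda ≈ 8*4.24841 = 33.98728.
floor(lambda*100)/100 = 33.98.

33.98


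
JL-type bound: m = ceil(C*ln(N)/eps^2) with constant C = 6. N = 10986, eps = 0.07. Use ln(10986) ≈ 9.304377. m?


ln(10986) ≈ 9.304377.
eps^2 = 0.07^2 = 0.0049.
C*ln(N)/eps^2 ≈ 6*9.304377/0.0049 ≈ 11393.1147.
m = ceil(11393.1147) = 11394.

11394


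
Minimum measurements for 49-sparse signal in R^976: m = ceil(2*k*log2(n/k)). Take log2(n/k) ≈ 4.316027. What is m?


log2(n/k) = log2(976/49) ≈ 4.316027.
2*k*log2(n/k) ≈ 2*49*4.316027 = 422.970646.
m = ceil(422.970646) = 423.

423


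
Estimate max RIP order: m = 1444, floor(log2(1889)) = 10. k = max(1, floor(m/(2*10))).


floor(log2(1889)) = 10.
2*10 = 20.
m/(2*floor(log2(n))) = 1444/20 ≈ 72.2.
floor = 72.
k = max(1, 72) = 72.

72


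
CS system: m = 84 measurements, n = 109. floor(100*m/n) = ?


100*m/n = 100*84/109 ≈ 77.0642.
floor = 77.

77


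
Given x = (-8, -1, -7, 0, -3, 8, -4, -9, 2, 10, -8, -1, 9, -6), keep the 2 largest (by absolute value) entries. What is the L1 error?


Sorted |x_i| descending: [10, 9, 9, 8, 8, 8, 7, 6, 4, 3, 2, 1, 1, 0]
Keep top 2: [10, 9]
Tail entries: [9, 8, 8, 8, 7, 6, 4, 3, 2, 1, 1, 0]
L1 error = sum of tail = 57.

57


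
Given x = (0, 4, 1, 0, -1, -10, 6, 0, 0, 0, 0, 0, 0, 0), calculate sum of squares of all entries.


Non-zero entries: [(1, 4), (2, 1), (4, -1), (5, -10), (6, 6)]
Squares: [16, 1, 1, 100, 36]
||x||_2^2 = sum = 154.

154


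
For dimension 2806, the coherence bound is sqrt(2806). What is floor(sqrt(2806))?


52^2 = 2704 <= 2806 < 2809 = 53^2, so 52 <= sqrt(2806) < 53.
floor(sqrt(2806)) = 52.

52


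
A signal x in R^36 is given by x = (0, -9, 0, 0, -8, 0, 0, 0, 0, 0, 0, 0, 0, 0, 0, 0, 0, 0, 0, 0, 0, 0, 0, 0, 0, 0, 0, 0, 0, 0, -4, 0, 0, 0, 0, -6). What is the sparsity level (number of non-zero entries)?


Non-zero positions: [1, 4, 30, 35].
Sparsity = 4.

4


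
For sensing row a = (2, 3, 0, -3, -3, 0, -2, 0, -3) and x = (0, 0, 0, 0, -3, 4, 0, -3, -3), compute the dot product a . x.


Non-zero terms: ['-3*-3', '0*4', '0*-3', '-3*-3']
Products: [9, 0, 0, 9]
y = sum = 18.

18


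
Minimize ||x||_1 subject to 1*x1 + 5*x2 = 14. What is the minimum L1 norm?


Axis intercepts:
  x1 = 14, x2 = 0: L1 = 14
  x1 = 0, x2 = 14/5: L1 = 14/5
x* = (0, 14/5)
||x*||_1 = 14/5.

14/5


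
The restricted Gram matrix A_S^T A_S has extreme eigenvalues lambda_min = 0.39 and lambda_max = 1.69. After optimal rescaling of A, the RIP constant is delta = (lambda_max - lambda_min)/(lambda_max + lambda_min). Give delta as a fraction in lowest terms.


lambda_max - lambda_min = 1.69 - 0.39 = 1.30.
lambda_max + lambda_min = 1.69 + 0.39 = 2.08.
delta = 1.30/2.08 = 130/208 = 5/8.

5/8


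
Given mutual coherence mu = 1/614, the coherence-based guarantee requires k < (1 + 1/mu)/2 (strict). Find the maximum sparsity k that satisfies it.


1/mu = 614.
1 + 1/mu = 615.
(1 + 1/mu)/2 = 307.5 is not an integer, so k_max = floor(307.5) = 307.

307


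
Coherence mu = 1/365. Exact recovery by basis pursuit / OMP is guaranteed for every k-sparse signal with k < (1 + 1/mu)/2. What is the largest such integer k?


1/mu = 365.
1 + 1/mu = 366.
(1 + 1/mu)/2 = 183 is an integer and the inequality is strict, so k_max = 183 - 1 = 182.

182


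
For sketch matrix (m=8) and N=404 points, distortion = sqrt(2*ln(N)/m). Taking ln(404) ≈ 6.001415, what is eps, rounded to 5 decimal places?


ln(404) ≈ 6.001415.
2*ln(N)/m ≈ 2*6.001415/8 ≈ 1.50035375.
eps = sqrt(1.50035375) ≈ 1.2248893 ≈ 1.22489.

1.22489


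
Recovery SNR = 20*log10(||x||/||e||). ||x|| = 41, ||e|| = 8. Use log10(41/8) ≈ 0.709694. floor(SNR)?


||x||/||e|| = 41/8.
log10(41/8) ≈ 0.709694.
20*log10(||x||/||e||) ≈ 20*0.709694 = 14.19388.
floor(14.19388) = 14.

14


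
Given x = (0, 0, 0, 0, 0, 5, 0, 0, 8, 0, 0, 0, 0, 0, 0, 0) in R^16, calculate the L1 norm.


Non-zero entries: [(5, 5), (8, 8)]
Absolute values: [5, 8]
||x||_1 = sum = 13.

13


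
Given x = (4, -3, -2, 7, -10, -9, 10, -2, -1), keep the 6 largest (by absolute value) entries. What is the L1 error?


Sorted |x_i| descending: [10, 10, 9, 7, 4, 3, 2, 2, 1]
Keep top 6: [10, 10, 9, 7, 4, 3]
Tail entries: [2, 2, 1]
L1 error = sum of tail = 5.

5


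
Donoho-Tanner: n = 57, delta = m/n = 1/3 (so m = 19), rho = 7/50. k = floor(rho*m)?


m = 1/3*57 = 19.
rho = 7/50.
rho*m = 7/50*19 = 2.66.
k = floor(2.66) = 2.

2


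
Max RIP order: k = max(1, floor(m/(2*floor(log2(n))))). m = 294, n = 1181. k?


floor(log2(1181)) = 10.
2*10 = 20.
m/(2*floor(log2(n))) = 294/20 ≈ 14.7.
floor = 14.
k = max(1, 14) = 14.

14


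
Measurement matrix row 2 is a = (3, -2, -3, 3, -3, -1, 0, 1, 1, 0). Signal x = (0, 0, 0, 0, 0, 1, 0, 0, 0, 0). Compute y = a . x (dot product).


Non-zero terms: ['-1*1']
Products: [-1]
y = sum = -1.

-1


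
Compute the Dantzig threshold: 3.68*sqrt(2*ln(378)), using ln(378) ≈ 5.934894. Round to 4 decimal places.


ln(378) ≈ 5.934894.
2*ln(n) ≈ 11.869788.
sqrt(2*ln(n)) ≈ sqrt(11.869788) ≈ 3.445256.
threshold ≈ 3.68*3.445256 = 12.67854208 ≈ 12.6785.

12.6785


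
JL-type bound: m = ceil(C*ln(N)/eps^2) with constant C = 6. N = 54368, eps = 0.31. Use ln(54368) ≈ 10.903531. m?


ln(54368) ≈ 10.903531.
eps^2 = 0.31^2 = 0.0961.
C*ln(N)/eps^2 ≈ 6*10.903531/0.0961 ≈ 680.7616.
m = ceil(680.7616) = 681.

681


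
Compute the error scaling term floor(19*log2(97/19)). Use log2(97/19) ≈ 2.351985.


log2(n/k) = log2(97/19) ≈ 2.351985.
k*log2(n/k) ≈ 19*2.351985 = 44.687715.
floor(44.687715) = 44.

44


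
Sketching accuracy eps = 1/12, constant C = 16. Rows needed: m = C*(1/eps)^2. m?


1/eps = 12.
(1/eps)^2 = 144.
m = 16*144 = 2304.

2304


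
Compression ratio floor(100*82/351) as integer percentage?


100*m/n = 100*82/351 ≈ 23.3618.
floor = 23.

23


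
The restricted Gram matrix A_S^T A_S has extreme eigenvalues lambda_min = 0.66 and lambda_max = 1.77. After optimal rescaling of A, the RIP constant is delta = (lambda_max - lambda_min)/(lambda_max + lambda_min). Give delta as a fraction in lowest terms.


lambda_max - lambda_min = 1.77 - 0.66 = 1.11.
lambda_max + lambda_min = 1.77 + 0.66 = 2.43.
delta = 1.11/2.43 = 111/243 = 37/81.

37/81


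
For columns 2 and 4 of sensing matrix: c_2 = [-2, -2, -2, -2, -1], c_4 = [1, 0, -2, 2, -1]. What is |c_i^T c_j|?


Inner product: -2*1 + -2*0 + -2*-2 + -2*2 + -1*-1
Products: [-2, 0, 4, -4, 1]
Sum = -1.
|dot| = 1.

1


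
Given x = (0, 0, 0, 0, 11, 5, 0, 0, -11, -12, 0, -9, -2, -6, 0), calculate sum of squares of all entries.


Non-zero entries: [(4, 11), (5, 5), (8, -11), (9, -12), (11, -9), (12, -2), (13, -6)]
Squares: [121, 25, 121, 144, 81, 4, 36]
||x||_2^2 = sum = 532.

532


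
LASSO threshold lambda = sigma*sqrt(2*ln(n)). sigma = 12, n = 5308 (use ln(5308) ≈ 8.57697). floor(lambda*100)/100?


ln(5308) ≈ 8.57697.
2*ln(n) ≈ 17.15394.
sqrt(2*ln(n)) ≈ sqrt(17.15394) ≈ 4.141732.
lambda ≈ 12*4.141732 = 49.700784.
floor(lambda*100)/100 = 49.70.

49.70


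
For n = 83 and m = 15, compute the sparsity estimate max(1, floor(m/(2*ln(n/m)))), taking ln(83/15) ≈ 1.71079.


n/m = 83/15.
ln(n/m) ≈ 1.71079.
2*ln(n/m) ≈ 3.42158.
m/(2*ln(n/m)) ≈ 15/3.42158 ≈ 4.3839.
floor = 4.
k_max = max(1, 4) = 4.

4


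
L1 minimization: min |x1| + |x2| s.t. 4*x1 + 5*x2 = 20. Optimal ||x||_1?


Axis intercepts:
  x1 = 5, x2 = 0: L1 = 5
  x1 = 0, x2 = 4: L1 = 4
x* = (0, 4)
||x*||_1 = 4.

4


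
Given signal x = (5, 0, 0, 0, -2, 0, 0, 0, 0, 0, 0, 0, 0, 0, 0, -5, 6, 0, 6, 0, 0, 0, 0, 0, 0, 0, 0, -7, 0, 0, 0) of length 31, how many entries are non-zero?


Non-zero positions: [0, 4, 15, 16, 18, 27].
Sparsity = 6.

6


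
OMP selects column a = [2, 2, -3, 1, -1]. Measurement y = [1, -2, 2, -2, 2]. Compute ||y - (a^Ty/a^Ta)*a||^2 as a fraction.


a^T a = 19.
a^T y = -12.
coeff = -12/19 = -12/19.
||r||^2 = 179/19.

179/19


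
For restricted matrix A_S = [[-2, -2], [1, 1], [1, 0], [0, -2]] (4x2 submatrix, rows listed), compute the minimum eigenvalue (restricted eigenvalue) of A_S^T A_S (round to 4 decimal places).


A_S^T A_S = [[6, 5], [5, 9]].
trace = 15.
det = 29.
disc = trace^2 - 4*det = 225 - 4*29 = 109.
sqrt(109) ≈ 10.440307.
lam_min = (15 - sqrt(109))/2 ≈ (15 - 10.440307)/2 = 2.2798465 ≈ 2.2798.

2.2798


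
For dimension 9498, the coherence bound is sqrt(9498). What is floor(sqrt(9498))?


97^2 = 9409 <= 9498 < 9604 = 98^2, so 97 <= sqrt(9498) < 98.
floor(sqrt(9498)) = 97.

97


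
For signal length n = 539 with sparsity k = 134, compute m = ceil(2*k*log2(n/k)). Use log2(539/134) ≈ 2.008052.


log2(n/k) = log2(539/134) ≈ 2.008052.
2*k*log2(n/k) ≈ 2*134*2.008052 = 538.157936.
m = ceil(538.157936) = 539.

539


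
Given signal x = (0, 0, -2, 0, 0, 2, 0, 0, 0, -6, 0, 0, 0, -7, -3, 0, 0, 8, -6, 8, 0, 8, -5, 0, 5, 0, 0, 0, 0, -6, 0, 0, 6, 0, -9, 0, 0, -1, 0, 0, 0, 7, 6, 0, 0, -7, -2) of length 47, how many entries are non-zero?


Non-zero positions: [2, 5, 9, 13, 14, 17, 18, 19, 21, 22, 24, 29, 32, 34, 37, 41, 42, 45, 46].
Sparsity = 19.

19


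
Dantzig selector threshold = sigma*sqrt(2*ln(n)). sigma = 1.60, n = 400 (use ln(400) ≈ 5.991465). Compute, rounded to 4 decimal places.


ln(400) ≈ 5.991465.
2*ln(n) ≈ 11.98293.
sqrt(2*ln(n)) ≈ sqrt(11.98293) ≈ 3.461637.
threshold ≈ 1.60*3.461637 = 5.5386192 ≈ 5.5386.

5.5386


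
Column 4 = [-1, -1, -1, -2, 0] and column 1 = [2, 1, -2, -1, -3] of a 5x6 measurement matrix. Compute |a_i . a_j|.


Inner product: -1*2 + -1*1 + -1*-2 + -2*-1 + 0*-3
Products: [-2, -1, 2, 2, 0]
Sum = 1.
|dot| = 1.

1


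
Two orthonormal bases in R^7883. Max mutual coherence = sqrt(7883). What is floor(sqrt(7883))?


88^2 = 7744 <= 7883 < 7921 = 89^2, so 88 <= sqrt(7883) < 89.
floor(sqrt(7883)) = 88.

88


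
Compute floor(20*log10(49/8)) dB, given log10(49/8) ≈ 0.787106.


||x||/||e|| = 49/8.
log10(49/8) ≈ 0.787106.
20*log10(||x||/||e||) ≈ 20*0.787106 = 15.74212.
floor(15.74212) = 15.

15


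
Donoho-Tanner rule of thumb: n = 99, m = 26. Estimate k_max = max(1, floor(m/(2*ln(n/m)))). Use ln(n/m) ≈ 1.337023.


n/m = 99/26.
ln(n/m) ≈ 1.337023.
2*ln(n/m) ≈ 2.674046.
m/(2*ln(n/m)) ≈ 26/2.674046 ≈ 9.7231.
floor = 9.
k_max = max(1, 9) = 9.

9


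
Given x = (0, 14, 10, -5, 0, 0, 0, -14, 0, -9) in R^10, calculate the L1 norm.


Non-zero entries: [(1, 14), (2, 10), (3, -5), (7, -14), (9, -9)]
Absolute values: [14, 10, 5, 14, 9]
||x||_1 = sum = 52.

52


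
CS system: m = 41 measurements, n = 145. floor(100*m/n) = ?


100*m/n = 100*41/145 ≈ 28.2759.
floor = 28.

28


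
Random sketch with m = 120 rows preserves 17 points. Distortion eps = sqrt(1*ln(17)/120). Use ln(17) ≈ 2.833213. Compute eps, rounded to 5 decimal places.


ln(17) ≈ 2.833213.
1*ln(N)/m ≈ 1*2.833213/120 ≈ 0.02361011.
eps = sqrt(0.02361011) ≈ 0.1536558 ≈ 0.15366.

0.15366


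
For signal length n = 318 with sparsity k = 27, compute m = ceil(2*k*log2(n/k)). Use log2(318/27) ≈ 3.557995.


log2(n/k) = log2(318/27) ≈ 3.557995.
2*k*log2(n/k) ≈ 2*27*3.557995 = 192.13173.
m = ceil(192.13173) = 193.

193


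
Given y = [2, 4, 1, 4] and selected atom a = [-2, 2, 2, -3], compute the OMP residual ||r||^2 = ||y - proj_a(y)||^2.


a^T a = 21.
a^T y = -6.
coeff = -6/21 = -2/7.
||r||^2 = 247/7.

247/7


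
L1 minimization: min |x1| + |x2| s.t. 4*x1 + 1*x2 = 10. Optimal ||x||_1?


Axis intercepts:
  x1 = 5/2, x2 = 0: L1 = 5/2
  x1 = 0, x2 = 10: L1 = 10
x* = (5/2, 0)
||x*||_1 = 5/2.

5/2


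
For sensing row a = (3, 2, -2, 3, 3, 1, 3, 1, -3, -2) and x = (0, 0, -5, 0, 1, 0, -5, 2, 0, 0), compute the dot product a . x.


Non-zero terms: ['-2*-5', '3*1', '3*-5', '1*2']
Products: [10, 3, -15, 2]
y = sum = 0.

0


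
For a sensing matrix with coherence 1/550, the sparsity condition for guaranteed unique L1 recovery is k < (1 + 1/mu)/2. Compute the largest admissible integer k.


1/mu = 550.
1 + 1/mu = 551.
(1 + 1/mu)/2 = 275.5 is not an integer, so k_max = floor(275.5) = 275.

275


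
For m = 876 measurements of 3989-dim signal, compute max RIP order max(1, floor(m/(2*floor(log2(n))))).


floor(log2(3989)) = 11.
2*11 = 22.
m/(2*floor(log2(n))) = 876/22 ≈ 39.8182.
floor = 39.
k = max(1, 39) = 39.

39


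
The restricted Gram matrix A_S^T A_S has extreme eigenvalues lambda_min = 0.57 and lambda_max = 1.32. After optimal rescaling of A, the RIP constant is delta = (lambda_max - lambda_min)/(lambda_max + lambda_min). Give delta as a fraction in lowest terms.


lambda_max - lambda_min = 1.32 - 0.57 = 0.75.
lambda_max + lambda_min = 1.32 + 0.57 = 1.89.
delta = 0.75/1.89 = 75/189 = 25/63.

25/63


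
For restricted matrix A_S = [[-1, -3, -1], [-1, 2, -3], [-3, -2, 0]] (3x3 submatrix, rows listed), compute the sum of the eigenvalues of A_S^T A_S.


Sum of eigenvalues of A_S^T A_S = trace(A_S^T A_S) = sum of squared column norms of A_S.
A_S^T A_S diagonal: [11, 17, 10].
trace = 11 + 17 + 10 = 38.

38


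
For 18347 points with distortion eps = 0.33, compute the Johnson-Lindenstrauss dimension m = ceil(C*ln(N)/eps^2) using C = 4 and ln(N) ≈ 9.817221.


ln(18347) ≈ 9.817221.
eps^2 = 0.33^2 = 0.1089.
C*ln(N)/eps^2 ≈ 4*9.817221/0.1089 ≈ 360.5958.
m = ceil(360.5958) = 361.

361


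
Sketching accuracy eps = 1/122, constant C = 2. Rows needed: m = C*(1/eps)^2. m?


1/eps = 122.
(1/eps)^2 = 14884.
m = 2*14884 = 29768.

29768


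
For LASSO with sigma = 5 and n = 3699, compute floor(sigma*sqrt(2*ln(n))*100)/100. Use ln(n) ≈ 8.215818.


ln(3699) ≈ 8.215818.
2*ln(n) ≈ 16.431636.
sqrt(2*ln(n)) ≈ sqrt(16.431636) ≈ 4.053595.
lambda ≈ 5*4.053595 = 20.267975.
floor(lambda*100)/100 = 20.26.

20.26


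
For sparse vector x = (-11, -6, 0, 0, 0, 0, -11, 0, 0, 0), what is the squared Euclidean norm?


Non-zero entries: [(0, -11), (1, -6), (6, -11)]
Squares: [121, 36, 121]
||x||_2^2 = sum = 278.

278


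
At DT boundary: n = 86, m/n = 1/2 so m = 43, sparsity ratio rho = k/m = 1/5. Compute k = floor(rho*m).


m = 1/2*86 = 43.
rho = 1/5.
rho*m = 1/5*43 = 8.6.
k = floor(8.6) = 8.

8


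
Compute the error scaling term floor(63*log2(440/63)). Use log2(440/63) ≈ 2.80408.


log2(n/k) = log2(440/63) ≈ 2.80408.
k*log2(n/k) ≈ 63*2.80408 = 176.65704.
floor(176.65704) = 176.

176


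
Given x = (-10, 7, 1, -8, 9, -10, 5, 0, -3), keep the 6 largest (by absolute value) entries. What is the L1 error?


Sorted |x_i| descending: [10, 10, 9, 8, 7, 5, 3, 1, 0]
Keep top 6: [10, 10, 9, 8, 7, 5]
Tail entries: [3, 1, 0]
L1 error = sum of tail = 4.

4


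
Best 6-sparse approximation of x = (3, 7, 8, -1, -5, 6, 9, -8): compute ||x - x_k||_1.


Sorted |x_i| descending: [9, 8, 8, 7, 6, 5, 3, 1]
Keep top 6: [9, 8, 8, 7, 6, 5]
Tail entries: [3, 1]
L1 error = sum of tail = 4.

4


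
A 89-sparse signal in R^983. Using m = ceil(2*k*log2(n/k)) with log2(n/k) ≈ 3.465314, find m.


log2(n/k) = log2(983/89) ≈ 3.465314.
2*k*log2(n/k) ≈ 2*89*3.465314 = 616.825892.
m = ceil(616.825892) = 617.

617


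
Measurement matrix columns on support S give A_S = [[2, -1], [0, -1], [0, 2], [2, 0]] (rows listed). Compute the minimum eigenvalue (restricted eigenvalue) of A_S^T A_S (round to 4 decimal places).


A_S^T A_S = [[8, -2], [-2, 6]].
trace = 14.
det = 44.
disc = trace^2 - 4*det = 196 - 4*44 = 20.
sqrt(20) ≈ 4.472136.
lam_min = (14 - sqrt(20))/2 ≈ (14 - 4.472136)/2 = 4.763932 ≈ 4.7639.

4.7639


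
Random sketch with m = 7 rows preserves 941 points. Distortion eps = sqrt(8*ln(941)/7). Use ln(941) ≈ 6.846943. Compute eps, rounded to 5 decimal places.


ln(941) ≈ 6.846943.
8*ln(N)/m ≈ 8*6.846943/7 ≈ 7.82507771.
eps = sqrt(7.82507771) ≈ 2.797334 ≈ 2.79733.

2.79733


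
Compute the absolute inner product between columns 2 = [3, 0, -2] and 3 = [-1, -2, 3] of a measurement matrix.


Inner product: 3*-1 + 0*-2 + -2*3
Products: [-3, 0, -6]
Sum = -9.
|dot| = 9.

9


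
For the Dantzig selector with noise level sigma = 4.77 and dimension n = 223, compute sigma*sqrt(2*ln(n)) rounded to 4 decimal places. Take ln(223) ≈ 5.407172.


ln(223) ≈ 5.407172.
2*ln(n) ≈ 10.814344.
sqrt(2*ln(n)) ≈ sqrt(10.814344) ≈ 3.288517.
threshold ≈ 4.77*3.288517 = 15.68622609 ≈ 15.6862.

15.6862


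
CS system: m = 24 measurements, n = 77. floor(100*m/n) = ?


100*m/n = 100*24/77 ≈ 31.1688.
floor = 31.

31


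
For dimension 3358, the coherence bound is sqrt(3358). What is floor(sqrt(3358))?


57^2 = 3249 <= 3358 < 3364 = 58^2, so 57 <= sqrt(3358) < 58.
floor(sqrt(3358)) = 57.

57


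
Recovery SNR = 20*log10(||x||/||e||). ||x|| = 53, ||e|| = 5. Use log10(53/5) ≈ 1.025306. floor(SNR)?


||x||/||e|| = 53/5.
log10(53/5) ≈ 1.025306.
20*log10(||x||/||e||) ≈ 20*1.025306 = 20.50612.
floor(20.50612) = 20.

20


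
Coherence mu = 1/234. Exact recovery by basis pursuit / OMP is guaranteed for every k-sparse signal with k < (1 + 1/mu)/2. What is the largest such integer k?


1/mu = 234.
1 + 1/mu = 235.
(1 + 1/mu)/2 = 117.5 is not an integer, so k_max = floor(117.5) = 117.

117


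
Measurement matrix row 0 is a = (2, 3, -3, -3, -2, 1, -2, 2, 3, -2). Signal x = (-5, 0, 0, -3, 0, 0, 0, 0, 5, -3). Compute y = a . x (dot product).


Non-zero terms: ['2*-5', '-3*-3', '3*5', '-2*-3']
Products: [-10, 9, 15, 6]
y = sum = 20.

20


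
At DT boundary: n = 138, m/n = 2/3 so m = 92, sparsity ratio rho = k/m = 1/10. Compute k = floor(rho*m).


m = 2/3*138 = 92.
rho = 1/10.
rho*m = 1/10*92 = 9.2.
k = floor(9.2) = 9.

9


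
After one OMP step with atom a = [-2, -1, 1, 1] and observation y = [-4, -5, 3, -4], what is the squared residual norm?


a^T a = 7.
a^T y = 12.
coeff = 12/7 = 12/7.
||r||^2 = 318/7.

318/7


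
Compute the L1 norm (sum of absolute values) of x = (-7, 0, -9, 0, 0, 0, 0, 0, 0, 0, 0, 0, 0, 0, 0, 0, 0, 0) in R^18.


Non-zero entries: [(0, -7), (2, -9)]
Absolute values: [7, 9]
||x||_1 = sum = 16.

16


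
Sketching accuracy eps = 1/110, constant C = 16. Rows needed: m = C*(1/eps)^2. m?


1/eps = 110.
(1/eps)^2 = 12100.
m = 16*12100 = 193600.

193600


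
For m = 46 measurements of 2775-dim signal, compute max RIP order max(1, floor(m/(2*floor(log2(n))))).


floor(log2(2775)) = 11.
2*11 = 22.
m/(2*floor(log2(n))) = 46/22 ≈ 2.0909.
floor = 2.
k = max(1, 2) = 2.

2


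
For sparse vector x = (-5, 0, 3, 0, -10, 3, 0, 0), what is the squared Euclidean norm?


Non-zero entries: [(0, -5), (2, 3), (4, -10), (5, 3)]
Squares: [25, 9, 100, 9]
||x||_2^2 = sum = 143.

143


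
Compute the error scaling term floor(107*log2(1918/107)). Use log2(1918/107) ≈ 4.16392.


log2(n/k) = log2(1918/107) ≈ 4.16392.
k*log2(n/k) ≈ 107*4.16392 = 445.53944.
floor(445.53944) = 445.

445


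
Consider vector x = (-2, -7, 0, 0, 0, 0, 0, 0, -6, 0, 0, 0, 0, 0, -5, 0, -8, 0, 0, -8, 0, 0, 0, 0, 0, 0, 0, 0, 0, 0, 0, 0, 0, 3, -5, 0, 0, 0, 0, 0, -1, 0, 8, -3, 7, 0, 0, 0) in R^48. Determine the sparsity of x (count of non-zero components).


Non-zero positions: [0, 1, 8, 14, 16, 19, 33, 34, 40, 42, 43, 44].
Sparsity = 12.

12


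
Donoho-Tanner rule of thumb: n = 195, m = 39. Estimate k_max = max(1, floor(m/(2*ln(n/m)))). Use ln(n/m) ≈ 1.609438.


n/m = 195/39 = 5.
ln(n/m) ≈ 1.609438.
2*ln(n/m) ≈ 3.218876.
m/(2*ln(n/m)) ≈ 39/3.218876 ≈ 12.116.
floor = 12.
k_max = max(1, 12) = 12.

12
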